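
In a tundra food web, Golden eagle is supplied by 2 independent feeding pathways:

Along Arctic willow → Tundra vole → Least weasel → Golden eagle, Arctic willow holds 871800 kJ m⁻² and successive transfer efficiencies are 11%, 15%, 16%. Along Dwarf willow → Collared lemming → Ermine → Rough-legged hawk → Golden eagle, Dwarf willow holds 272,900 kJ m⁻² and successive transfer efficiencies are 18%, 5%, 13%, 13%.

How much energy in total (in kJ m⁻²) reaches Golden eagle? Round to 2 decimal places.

Via Arctic willow: 871800 × 0.11 × 0.15 × 0.16 = 2301.552 kJ m⁻²
Via Dwarf willow: 272900 × 0.18 × 0.05 × 0.13 × 0.13 = 41.50809 kJ m⁻²
Total at Golden eagle: 2301.552 + 41.50809 = 2343.06009 kJ m⁻²

2343.06 kJ m⁻²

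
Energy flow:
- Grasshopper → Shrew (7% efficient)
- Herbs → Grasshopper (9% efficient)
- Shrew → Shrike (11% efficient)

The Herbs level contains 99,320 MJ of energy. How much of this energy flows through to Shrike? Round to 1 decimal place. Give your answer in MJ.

68.8 MJ

Grasshopper: 99320 × 0.09 = 8938.8 MJ
Shrew: 8938.8 × 0.07 = 625.716 MJ
Shrike: 625.716 × 0.11 = 68.82876 MJ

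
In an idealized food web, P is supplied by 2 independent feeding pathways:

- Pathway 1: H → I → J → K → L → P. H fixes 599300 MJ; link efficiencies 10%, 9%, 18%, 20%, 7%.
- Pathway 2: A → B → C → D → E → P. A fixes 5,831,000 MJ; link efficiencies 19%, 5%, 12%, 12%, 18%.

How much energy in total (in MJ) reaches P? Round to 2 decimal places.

157.17 MJ

Pathway 1: 599300 × 0.1 × 0.09 × 0.18 × 0.2 × 0.07 = 13.592124 MJ
Pathway 2: 5831000 × 0.19 × 0.05 × 0.12 × 0.12 × 0.18 = 143.582544 MJ
Total at P: 13.592124 + 143.582544 = 157.174668 MJ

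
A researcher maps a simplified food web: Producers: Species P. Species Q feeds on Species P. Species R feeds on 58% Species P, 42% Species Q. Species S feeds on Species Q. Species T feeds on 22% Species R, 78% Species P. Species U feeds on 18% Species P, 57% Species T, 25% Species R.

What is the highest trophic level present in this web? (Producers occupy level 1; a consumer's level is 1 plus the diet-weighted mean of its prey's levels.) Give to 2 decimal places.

Species Q: 1 + 1 = 2
Species R: 1 + (0.58×1 + 0.42×2) = 2.42
Species S: 1 + 2 = 3
Species T: 1 + (0.22×2.42 + 0.78×1) = 2.3124
Species U: 1 + (0.18×1 + 0.57×2.3124 + 0.25×2.42) = 3.103068

3.10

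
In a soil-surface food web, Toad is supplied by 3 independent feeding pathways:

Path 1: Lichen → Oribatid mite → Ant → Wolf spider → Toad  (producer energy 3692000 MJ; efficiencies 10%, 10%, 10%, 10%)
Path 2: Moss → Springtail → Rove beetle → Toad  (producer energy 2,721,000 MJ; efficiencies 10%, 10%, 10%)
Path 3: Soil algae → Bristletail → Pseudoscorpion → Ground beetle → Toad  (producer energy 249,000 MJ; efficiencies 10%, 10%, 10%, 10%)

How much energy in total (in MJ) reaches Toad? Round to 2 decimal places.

3115.10 MJ

Path 1: 3692000 × 0.1 × 0.1 × 0.1 × 0.1 = 369.2 MJ
Path 2: 2721000 × 0.1 × 0.1 × 0.1 = 2721 MJ
Path 3: 249000 × 0.1 × 0.1 × 0.1 × 0.1 = 24.9 MJ
Total at Toad: 369.2 + 2721 + 24.9 = 3115.1 MJ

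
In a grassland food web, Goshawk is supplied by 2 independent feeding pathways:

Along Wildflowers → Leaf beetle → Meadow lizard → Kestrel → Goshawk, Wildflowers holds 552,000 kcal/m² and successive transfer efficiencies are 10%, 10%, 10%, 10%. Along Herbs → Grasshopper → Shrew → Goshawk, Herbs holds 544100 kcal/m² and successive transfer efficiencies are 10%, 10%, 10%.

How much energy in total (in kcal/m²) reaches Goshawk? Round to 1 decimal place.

599.3 kcal/m²

Via Wildflowers: 552000 × 0.1 × 0.1 × 0.1 × 0.1 = 55.2 kcal/m²
Via Herbs: 544100 × 0.1 × 0.1 × 0.1 = 544.1 kcal/m²
Total at Goshawk: 55.2 + 544.1 = 599.3 kcal/m²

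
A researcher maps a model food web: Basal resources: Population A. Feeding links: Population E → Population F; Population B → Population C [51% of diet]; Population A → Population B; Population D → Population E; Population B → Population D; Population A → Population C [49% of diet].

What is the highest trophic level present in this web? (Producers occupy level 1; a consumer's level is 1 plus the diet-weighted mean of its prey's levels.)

5

Population B: 1 + 1 = 2
Population C: 1 + (0.51×2 + 0.49×1) = 2.51
Population D: 1 + 2 = 3
Population E: 1 + 3 = 4
Population F: 1 + 4 = 5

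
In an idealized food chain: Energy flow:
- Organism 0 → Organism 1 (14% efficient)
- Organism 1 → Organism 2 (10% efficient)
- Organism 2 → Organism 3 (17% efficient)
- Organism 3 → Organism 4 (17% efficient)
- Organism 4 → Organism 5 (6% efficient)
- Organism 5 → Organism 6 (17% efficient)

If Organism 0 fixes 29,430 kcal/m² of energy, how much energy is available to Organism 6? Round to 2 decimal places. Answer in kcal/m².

Organism 1: 29430 × 0.14 = 4120.2 kcal/m²
Organism 2: 4120.2 × 0.1 = 412.02 kcal/m²
Organism 3: 412.02 × 0.17 = 70.0434 kcal/m²
Organism 4: 70.0434 × 0.17 = 11.907378 kcal/m²
Organism 5: 11.907378 × 0.06 = 0.71444268 kcal/m²
Organism 6: 0.71444268 × 0.17 = 0.1214552556 kcal/m²

0.12 kcal/m²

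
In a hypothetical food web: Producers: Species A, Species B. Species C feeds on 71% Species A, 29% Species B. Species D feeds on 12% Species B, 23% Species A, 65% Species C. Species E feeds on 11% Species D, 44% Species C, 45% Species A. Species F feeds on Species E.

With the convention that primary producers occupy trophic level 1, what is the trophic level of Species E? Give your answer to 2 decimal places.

Species C: 1 + (0.71×1 + 0.29×1) = 2
Species D: 1 + (0.12×1 + 0.23×1 + 0.65×2) = 2.65
Species E: 1 + (0.11×2.65 + 0.44×2 + 0.45×1) = 2.6215
Species F: 1 + 2.6215 = 3.6215

2.62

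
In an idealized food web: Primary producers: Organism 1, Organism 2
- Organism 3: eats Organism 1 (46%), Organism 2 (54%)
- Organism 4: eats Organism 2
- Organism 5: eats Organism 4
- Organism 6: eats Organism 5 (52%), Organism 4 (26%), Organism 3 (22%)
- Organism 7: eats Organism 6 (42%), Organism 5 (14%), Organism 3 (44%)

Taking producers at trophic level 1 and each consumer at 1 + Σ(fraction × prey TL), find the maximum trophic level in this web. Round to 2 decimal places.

Organism 3: 1 + (0.46×1 + 0.54×1) = 2
Organism 4: 1 + 1 = 2
Organism 5: 1 + 2 = 3
Organism 6: 1 + (0.52×3 + 0.26×2 + 0.22×2) = 3.52
Organism 7: 1 + (0.42×3.52 + 0.14×3 + 0.44×2) = 3.7784

3.78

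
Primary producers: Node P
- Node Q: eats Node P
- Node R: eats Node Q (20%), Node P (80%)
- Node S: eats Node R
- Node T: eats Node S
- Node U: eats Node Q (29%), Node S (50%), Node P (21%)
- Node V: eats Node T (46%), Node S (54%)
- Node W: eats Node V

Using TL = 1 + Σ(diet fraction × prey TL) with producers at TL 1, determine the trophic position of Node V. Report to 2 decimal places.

Node Q: 1 + 1 = 2
Node R: 1 + (0.2×2 + 0.8×1) = 2.2
Node S: 1 + 2.2 = 3.2
Node T: 1 + 3.2 = 4.2
Node U: 1 + (0.29×2 + 0.5×3.2 + 0.21×1) = 3.39
Node V: 1 + (0.46×4.2 + 0.54×3.2) = 4.66
Node W: 1 + 4.66 = 5.66

4.66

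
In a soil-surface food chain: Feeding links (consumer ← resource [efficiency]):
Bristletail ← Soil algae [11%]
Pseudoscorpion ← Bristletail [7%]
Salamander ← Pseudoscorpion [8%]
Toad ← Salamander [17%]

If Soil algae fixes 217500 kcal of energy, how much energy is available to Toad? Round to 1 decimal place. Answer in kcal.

22.8 kcal

Bristletail: 217500 × 0.11 = 23925 kcal
Pseudoscorpion: 23925 × 0.07 = 1674.75 kcal
Salamander: 1674.75 × 0.08 = 133.98 kcal
Toad: 133.98 × 0.17 = 22.7766 kcal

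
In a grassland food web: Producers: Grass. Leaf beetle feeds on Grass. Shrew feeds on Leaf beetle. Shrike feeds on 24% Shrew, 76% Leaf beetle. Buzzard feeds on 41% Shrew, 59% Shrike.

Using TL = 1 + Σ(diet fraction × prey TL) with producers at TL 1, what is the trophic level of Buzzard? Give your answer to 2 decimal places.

4.14

Leaf beetle: 1 + 1 = 2
Shrew: 1 + 2 = 3
Shrike: 1 + (0.24×3 + 0.76×2) = 3.24
Buzzard: 1 + (0.41×3 + 0.59×3.24) = 4.1416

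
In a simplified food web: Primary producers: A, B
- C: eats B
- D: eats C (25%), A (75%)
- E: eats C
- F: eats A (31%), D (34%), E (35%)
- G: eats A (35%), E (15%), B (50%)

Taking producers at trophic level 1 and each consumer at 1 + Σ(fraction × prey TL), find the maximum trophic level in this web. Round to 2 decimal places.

C: 1 + 1 = 2
D: 1 + (0.25×2 + 0.75×1) = 2.25
E: 1 + 2 = 3
F: 1 + (0.31×1 + 0.34×2.25 + 0.35×3) = 3.125
G: 1 + (0.35×1 + 0.15×3 + 0.5×1) = 2.3

3.13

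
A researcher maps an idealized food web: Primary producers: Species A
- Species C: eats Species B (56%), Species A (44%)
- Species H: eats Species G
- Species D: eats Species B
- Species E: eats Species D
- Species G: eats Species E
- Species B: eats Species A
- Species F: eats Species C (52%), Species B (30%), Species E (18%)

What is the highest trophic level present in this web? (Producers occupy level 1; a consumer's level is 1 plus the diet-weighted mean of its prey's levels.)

Species B: 1 + 1 = 2
Species C: 1 + (0.56×2 + 0.44×1) = 2.56
Species D: 1 + 2 = 3
Species E: 1 + 3 = 4
Species F: 1 + (0.52×2.56 + 0.3×2 + 0.18×4) = 3.6512
Species G: 1 + 4 = 5
Species H: 1 + 5 = 6

6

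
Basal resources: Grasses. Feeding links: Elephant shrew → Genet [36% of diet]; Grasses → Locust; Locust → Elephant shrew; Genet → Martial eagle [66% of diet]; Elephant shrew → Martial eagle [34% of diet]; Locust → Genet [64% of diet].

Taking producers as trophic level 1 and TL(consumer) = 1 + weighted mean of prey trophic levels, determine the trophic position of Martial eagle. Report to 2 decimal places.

4.24

Locust: 1 + 1 = 2
Elephant shrew: 1 + 2 = 3
Genet: 1 + (0.36×3 + 0.64×2) = 3.36
Martial eagle: 1 + (0.66×3.36 + 0.34×3) = 4.2376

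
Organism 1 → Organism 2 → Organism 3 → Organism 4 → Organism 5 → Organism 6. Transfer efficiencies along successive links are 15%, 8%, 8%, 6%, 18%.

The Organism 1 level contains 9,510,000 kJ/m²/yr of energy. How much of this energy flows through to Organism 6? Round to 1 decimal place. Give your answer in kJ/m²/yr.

98.6 kJ/m²/yr

Organism 2: 9510000 × 0.15 = 1426500 kJ/m²/yr
Organism 3: 1426500 × 0.08 = 114120 kJ/m²/yr
Organism 4: 114120 × 0.08 = 9129.6 kJ/m²/yr
Organism 5: 9129.6 × 0.06 = 547.776 kJ/m²/yr
Organism 6: 547.776 × 0.18 = 98.59968 kJ/m²/yr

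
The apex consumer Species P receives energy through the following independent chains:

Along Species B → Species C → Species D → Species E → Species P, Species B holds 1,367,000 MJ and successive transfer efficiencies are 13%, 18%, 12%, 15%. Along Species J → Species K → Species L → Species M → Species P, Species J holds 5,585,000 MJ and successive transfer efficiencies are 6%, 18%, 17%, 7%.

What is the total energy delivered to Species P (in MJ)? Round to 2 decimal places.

Via Species B: 1367000 × 0.13 × 0.18 × 0.12 × 0.15 = 575.7804 MJ
Via Species J: 5585000 × 0.06 × 0.18 × 0.17 × 0.07 = 717.7842 MJ
Total at Species P: 575.7804 + 717.7842 = 1293.5646 MJ

1293.56 MJ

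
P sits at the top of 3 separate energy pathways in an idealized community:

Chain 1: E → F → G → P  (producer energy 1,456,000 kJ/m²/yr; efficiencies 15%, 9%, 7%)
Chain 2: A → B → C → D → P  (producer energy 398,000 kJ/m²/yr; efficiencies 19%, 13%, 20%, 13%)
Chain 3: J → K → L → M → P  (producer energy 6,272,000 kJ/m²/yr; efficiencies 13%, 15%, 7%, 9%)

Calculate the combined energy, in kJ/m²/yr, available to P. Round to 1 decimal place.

Chain 1: 1456000 × 0.15 × 0.09 × 0.07 = 1375.92 kJ/m²/yr
Chain 2: 398000 × 0.19 × 0.13 × 0.2 × 0.13 = 255.5956 kJ/m²/yr
Chain 3: 6272000 × 0.13 × 0.15 × 0.07 × 0.09 = 770.5152 kJ/m²/yr
Total at P: 1375.92 + 255.5956 + 770.5152 = 2402.0308 kJ/m²/yr

2402.0 kJ/m²/yr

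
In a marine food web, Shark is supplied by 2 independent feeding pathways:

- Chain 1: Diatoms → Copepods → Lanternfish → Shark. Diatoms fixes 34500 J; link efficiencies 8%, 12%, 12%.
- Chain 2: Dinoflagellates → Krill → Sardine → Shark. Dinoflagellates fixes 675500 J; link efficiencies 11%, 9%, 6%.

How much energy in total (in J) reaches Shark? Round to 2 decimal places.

440.99 J

Chain 1: 34500 × 0.08 × 0.12 × 0.12 = 39.744 J
Chain 2: 675500 × 0.11 × 0.09 × 0.06 = 401.247 J
Total at Shark: 39.744 + 401.247 = 440.991 J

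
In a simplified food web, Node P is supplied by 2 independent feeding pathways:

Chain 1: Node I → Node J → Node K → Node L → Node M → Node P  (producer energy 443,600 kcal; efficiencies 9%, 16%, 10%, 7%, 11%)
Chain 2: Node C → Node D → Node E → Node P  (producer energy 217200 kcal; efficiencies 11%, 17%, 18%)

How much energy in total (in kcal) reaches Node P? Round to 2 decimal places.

Chain 1: 443600 × 0.09 × 0.16 × 0.1 × 0.07 × 0.11 = 4.9186368 kcal
Chain 2: 217200 × 0.11 × 0.17 × 0.18 = 731.0952 kcal
Total at Node P: 4.9186368 + 731.0952 = 736.0138368 kcal

736.01 kcal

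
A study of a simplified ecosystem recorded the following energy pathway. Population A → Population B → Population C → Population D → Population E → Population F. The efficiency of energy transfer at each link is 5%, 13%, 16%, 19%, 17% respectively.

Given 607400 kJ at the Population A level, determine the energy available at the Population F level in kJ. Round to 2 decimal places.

20.40 kJ

Population B: 607400 × 0.05 = 30370 kJ
Population C: 30370 × 0.13 = 3948.1 kJ
Population D: 3948.1 × 0.16 = 631.696 kJ
Population E: 631.696 × 0.19 = 120.02224 kJ
Population F: 120.02224 × 0.17 = 20.4037808 kJ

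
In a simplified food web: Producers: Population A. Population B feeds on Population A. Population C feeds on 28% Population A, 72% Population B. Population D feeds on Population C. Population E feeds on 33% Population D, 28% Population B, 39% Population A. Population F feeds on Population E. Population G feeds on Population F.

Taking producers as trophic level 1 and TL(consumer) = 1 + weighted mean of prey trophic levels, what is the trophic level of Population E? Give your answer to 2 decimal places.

3.18

Population B: 1 + 1 = 2
Population C: 1 + (0.28×1 + 0.72×2) = 2.72
Population D: 1 + 2.72 = 3.72
Population E: 1 + (0.33×3.72 + 0.28×2 + 0.39×1) = 3.1776
Population F: 1 + 3.1776 = 4.1776
Population G: 1 + 4.1776 = 5.1776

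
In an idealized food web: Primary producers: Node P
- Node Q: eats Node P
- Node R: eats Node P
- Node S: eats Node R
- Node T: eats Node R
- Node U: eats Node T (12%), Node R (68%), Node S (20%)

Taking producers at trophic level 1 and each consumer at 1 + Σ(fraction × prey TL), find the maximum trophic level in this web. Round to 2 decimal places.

3.32

Node Q: 1 + 1 = 2
Node R: 1 + 1 = 2
Node S: 1 + 2 = 3
Node T: 1 + 2 = 3
Node U: 1 + (0.12×3 + 0.68×2 + 0.2×3) = 3.32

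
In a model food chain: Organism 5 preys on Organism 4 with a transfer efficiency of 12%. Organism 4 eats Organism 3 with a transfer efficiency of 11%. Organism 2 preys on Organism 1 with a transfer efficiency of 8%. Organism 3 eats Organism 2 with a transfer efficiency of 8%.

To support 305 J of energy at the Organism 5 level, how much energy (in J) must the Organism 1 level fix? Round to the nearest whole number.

3610322 J

Cumulative transfer efficiency: 0.08 × 0.08 × 0.11 × 0.12 = 0.00008448
Organism 1 energy = 305 / 0.00008448 = 3610322 J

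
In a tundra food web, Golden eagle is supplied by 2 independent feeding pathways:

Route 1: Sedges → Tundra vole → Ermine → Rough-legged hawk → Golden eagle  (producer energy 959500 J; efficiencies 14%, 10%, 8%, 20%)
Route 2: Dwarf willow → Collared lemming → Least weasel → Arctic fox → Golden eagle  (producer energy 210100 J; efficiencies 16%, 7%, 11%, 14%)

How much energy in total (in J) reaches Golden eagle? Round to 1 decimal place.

Route 1: 959500 × 0.14 × 0.1 × 0.08 × 0.2 = 214.928 J
Route 2: 210100 × 0.16 × 0.07 × 0.11 × 0.14 = 36.238048 J
Total at Golden eagle: 214.928 + 36.238048 = 251.166048 J

251.2 J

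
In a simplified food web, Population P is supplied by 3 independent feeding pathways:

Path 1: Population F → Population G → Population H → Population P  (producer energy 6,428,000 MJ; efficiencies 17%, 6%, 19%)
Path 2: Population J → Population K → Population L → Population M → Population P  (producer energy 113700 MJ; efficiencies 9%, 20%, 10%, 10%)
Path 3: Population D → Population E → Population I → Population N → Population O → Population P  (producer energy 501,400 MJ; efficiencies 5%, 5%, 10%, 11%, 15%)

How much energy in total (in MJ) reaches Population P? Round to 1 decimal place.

12480.0 MJ

Path 1: 6428000 × 0.17 × 0.06 × 0.19 = 12457.464 MJ
Path 2: 113700 × 0.09 × 0.2 × 0.1 × 0.1 = 20.466 MJ
Path 3: 501400 × 0.05 × 0.05 × 0.1 × 0.11 × 0.15 = 2.068275 MJ
Total at Population P: 12457.464 + 20.466 + 2.068275 = 12479.998275 MJ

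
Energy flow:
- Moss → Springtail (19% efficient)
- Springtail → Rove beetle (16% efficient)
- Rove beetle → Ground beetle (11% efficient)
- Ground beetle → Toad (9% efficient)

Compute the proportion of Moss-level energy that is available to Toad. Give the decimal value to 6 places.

Product of link efficiencies: 0.19 × 0.16 × 0.11 × 0.09 = 0.00030096

0.000301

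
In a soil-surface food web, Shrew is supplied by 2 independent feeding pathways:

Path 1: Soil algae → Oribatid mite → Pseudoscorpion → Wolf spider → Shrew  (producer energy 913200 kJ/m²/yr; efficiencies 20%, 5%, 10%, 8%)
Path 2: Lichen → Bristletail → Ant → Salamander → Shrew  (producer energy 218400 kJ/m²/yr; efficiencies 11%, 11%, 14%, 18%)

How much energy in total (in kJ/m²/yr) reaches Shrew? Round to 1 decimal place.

Path 1: 913200 × 0.2 × 0.05 × 0.1 × 0.08 = 73.056 kJ/m²/yr
Path 2: 218400 × 0.11 × 0.11 × 0.14 × 0.18 = 66.594528 kJ/m²/yr
Total at Shrew: 73.056 + 66.594528 = 139.650528 kJ/m²/yr

139.7 kJ/m²/yr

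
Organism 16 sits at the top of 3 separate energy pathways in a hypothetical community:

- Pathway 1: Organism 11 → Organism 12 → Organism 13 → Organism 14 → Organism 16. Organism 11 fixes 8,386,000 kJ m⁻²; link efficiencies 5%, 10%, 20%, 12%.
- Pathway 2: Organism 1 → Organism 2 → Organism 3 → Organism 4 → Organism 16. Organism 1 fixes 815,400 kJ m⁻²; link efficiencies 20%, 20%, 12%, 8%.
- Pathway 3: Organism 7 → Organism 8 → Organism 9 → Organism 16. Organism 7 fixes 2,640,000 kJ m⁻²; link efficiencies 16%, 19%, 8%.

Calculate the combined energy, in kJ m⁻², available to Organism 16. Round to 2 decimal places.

7739.91 kJ m⁻²

Pathway 1: 8386000 × 0.05 × 0.1 × 0.2 × 0.12 = 1006.32 kJ m⁻²
Pathway 2: 815400 × 0.2 × 0.2 × 0.12 × 0.08 = 313.1136 kJ m⁻²
Pathway 3: 2640000 × 0.16 × 0.19 × 0.08 = 6420.48 kJ m⁻²
Total at Organism 16: 1006.32 + 313.1136 + 6420.48 = 7739.9136 kJ m⁻²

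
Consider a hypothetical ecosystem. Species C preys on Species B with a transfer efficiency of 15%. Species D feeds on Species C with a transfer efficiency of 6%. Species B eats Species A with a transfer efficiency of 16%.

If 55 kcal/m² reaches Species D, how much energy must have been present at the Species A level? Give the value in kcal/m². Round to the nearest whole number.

Cumulative transfer efficiency: 0.16 × 0.15 × 0.06 = 0.00144
Species A energy = 55 / 0.00144 = 38194 kcal/m²

38194 kcal/m²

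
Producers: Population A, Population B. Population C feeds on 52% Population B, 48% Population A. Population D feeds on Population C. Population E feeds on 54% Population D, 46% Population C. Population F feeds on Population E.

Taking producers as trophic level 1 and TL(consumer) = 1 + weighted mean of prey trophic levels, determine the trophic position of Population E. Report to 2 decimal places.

Population C: 1 + (0.52×1 + 0.48×1) = 2
Population D: 1 + 2 = 3
Population E: 1 + (0.54×3 + 0.46×2) = 3.54
Population F: 1 + 3.54 = 4.54

3.54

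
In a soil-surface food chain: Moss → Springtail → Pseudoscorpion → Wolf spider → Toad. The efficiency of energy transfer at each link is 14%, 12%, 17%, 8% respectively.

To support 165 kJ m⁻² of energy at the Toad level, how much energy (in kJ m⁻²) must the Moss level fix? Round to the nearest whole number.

722164 kJ m⁻²

Cumulative transfer efficiency: 0.14 × 0.12 × 0.17 × 0.08 = 0.00022848
Moss energy = 165 / 0.00022848 = 722164 kJ m⁻²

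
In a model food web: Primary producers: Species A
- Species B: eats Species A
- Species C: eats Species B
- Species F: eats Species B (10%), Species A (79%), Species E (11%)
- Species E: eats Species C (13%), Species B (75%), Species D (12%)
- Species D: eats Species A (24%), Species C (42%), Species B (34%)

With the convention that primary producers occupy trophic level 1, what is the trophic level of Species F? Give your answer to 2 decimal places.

2.35

Species B: 1 + 1 = 2
Species C: 1 + 2 = 3
Species D: 1 + (0.24×1 + 0.42×3 + 0.34×2) = 3.18
Species E: 1 + (0.13×3 + 0.75×2 + 0.12×3.18) = 3.2716
Species F: 1 + (0.1×2 + 0.79×1 + 0.11×3.2716) = 2.349876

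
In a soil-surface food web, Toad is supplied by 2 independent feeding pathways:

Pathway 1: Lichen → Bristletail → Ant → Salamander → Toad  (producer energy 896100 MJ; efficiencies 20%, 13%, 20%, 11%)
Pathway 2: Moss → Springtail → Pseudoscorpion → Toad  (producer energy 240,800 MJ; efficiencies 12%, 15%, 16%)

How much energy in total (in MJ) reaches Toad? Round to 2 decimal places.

Pathway 1: 896100 × 0.2 × 0.13 × 0.2 × 0.11 = 512.5692 MJ
Pathway 2: 240800 × 0.12 × 0.15 × 0.16 = 693.504 MJ
Total at Toad: 512.5692 + 693.504 = 1206.0732 MJ

1206.07 MJ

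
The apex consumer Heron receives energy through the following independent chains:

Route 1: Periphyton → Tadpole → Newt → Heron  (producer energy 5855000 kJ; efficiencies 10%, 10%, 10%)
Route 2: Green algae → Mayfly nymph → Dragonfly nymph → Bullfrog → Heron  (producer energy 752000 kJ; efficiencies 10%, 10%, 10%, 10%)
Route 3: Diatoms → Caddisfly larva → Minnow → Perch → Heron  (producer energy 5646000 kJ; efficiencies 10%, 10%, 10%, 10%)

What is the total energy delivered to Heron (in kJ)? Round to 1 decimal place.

6494.8 kJ

Route 1: 5855000 × 0.1 × 0.1 × 0.1 = 5855 kJ
Route 2: 752000 × 0.1 × 0.1 × 0.1 × 0.1 = 75.2 kJ
Route 3: 5646000 × 0.1 × 0.1 × 0.1 × 0.1 = 564.6 kJ
Total at Heron: 5855 + 75.2 + 564.6 = 6494.8 kJ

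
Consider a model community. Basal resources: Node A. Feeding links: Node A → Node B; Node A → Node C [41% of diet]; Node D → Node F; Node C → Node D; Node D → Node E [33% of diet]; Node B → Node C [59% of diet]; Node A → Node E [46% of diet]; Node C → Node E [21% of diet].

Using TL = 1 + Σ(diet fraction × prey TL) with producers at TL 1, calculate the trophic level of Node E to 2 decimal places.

Node B: 1 + 1 = 2
Node C: 1 + (0.59×2 + 0.41×1) = 2.59
Node D: 1 + 2.59 = 3.59
Node E: 1 + (0.21×2.59 + 0.46×1 + 0.33×3.59) = 3.1886
Node F: 1 + 3.59 = 4.59

3.19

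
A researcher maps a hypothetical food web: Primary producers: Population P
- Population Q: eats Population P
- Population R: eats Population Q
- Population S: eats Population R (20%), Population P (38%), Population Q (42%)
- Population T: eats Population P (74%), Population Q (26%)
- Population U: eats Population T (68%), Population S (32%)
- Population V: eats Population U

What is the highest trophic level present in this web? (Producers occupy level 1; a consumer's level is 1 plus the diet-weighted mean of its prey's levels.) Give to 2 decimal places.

Population Q: 1 + 1 = 2
Population R: 1 + 2 = 3
Population S: 1 + (0.2×3 + 0.38×1 + 0.42×2) = 2.82
Population T: 1 + (0.74×1 + 0.26×2) = 2.26
Population U: 1 + (0.68×2.26 + 0.32×2.82) = 3.4392
Population V: 1 + 3.4392 = 4.4392

4.44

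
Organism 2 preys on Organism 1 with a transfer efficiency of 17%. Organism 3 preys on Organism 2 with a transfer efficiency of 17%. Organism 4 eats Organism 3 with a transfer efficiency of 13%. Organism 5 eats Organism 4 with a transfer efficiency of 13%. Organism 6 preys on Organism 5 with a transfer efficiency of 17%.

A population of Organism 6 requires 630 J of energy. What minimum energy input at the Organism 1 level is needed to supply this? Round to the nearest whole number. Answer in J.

Cumulative transfer efficiency: 0.17 × 0.17 × 0.13 × 0.13 × 0.17 = 0.0000830297
Organism 1 energy = 630 / 0.0000830297 = 7587646 J

7587646 J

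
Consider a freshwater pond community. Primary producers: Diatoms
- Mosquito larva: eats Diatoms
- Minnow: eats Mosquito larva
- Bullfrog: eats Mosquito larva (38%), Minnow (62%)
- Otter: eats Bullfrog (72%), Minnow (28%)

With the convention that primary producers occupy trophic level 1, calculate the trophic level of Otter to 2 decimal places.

Mosquito larva: 1 + 1 = 2
Minnow: 1 + 2 = 3
Bullfrog: 1 + (0.38×2 + 0.62×3) = 3.62
Otter: 1 + (0.72×3.62 + 0.28×3) = 4.4464

4.45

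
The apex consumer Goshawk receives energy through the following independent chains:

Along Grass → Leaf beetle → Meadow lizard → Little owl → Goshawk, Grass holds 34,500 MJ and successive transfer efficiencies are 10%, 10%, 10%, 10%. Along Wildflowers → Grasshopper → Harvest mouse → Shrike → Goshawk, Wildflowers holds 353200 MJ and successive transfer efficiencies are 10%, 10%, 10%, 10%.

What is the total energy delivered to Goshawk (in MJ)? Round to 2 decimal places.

Via Grass: 34500 × 0.1 × 0.1 × 0.1 × 0.1 = 3.45 MJ
Via Wildflowers: 353200 × 0.1 × 0.1 × 0.1 × 0.1 = 35.32 MJ
Total at Goshawk: 3.45 + 35.32 = 38.77 MJ

38.77 MJ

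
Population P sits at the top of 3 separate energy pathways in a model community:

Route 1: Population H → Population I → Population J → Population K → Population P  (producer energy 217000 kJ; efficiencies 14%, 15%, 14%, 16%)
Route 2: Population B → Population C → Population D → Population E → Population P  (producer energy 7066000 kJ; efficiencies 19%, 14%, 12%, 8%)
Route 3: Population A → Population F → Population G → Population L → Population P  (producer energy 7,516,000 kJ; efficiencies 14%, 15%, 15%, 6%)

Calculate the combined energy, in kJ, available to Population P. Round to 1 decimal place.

3327.0 kJ

Route 1: 217000 × 0.14 × 0.15 × 0.14 × 0.16 = 102.0768 kJ
Route 2: 7066000 × 0.19 × 0.14 × 0.12 × 0.08 = 1804.37376 kJ
Route 3: 7516000 × 0.14 × 0.15 × 0.15 × 0.06 = 1420.524 kJ
Total at Population P: 102.0768 + 1804.37376 + 1420.524 = 3326.97456 kJ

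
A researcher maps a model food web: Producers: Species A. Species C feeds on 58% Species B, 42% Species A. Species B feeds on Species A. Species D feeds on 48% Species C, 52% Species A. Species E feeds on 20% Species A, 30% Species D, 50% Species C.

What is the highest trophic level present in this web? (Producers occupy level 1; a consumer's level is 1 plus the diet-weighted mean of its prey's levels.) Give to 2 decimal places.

Species B: 1 + 1 = 2
Species C: 1 + (0.58×2 + 0.42×1) = 2.58
Species D: 1 + (0.48×2.58 + 0.52×1) = 2.7584
Species E: 1 + (0.2×1 + 0.3×2.7584 + 0.5×2.58) = 3.31752

3.32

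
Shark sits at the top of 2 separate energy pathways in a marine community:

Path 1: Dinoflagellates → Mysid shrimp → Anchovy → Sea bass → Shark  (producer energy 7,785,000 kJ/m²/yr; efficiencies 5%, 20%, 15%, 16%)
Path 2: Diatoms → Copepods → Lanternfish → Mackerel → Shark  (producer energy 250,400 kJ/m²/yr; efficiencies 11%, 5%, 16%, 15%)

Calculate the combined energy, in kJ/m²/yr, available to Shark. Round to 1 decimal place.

1901.5 kJ/m²/yr

Path 1: 7785000 × 0.05 × 0.2 × 0.15 × 0.16 = 1868.4 kJ/m²/yr
Path 2: 250400 × 0.11 × 0.05 × 0.16 × 0.15 = 33.0528 kJ/m²/yr
Total at Shark: 1868.4 + 33.0528 = 1901.4528 kJ/m²/yr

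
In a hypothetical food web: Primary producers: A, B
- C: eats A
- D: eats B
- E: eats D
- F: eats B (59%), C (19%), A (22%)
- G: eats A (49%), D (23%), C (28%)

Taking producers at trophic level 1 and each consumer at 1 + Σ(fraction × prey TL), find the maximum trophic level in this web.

3

C: 1 + 1 = 2
D: 1 + 1 = 2
E: 1 + 2 = 3
F: 1 + (0.59×1 + 0.19×2 + 0.22×1) = 2.19
G: 1 + (0.49×1 + 0.23×2 + 0.28×2) = 2.51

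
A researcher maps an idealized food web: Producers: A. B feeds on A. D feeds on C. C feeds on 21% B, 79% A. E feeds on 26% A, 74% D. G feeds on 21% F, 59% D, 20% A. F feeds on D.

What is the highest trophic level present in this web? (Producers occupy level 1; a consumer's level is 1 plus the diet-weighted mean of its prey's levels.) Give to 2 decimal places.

B: 1 + 1 = 2
C: 1 + (0.21×2 + 0.79×1) = 2.21
D: 1 + 2.21 = 3.21
E: 1 + (0.26×1 + 0.74×3.21) = 3.6354
F: 1 + 3.21 = 4.21
G: 1 + (0.21×4.21 + 0.59×3.21 + 0.2×1) = 3.978

4.21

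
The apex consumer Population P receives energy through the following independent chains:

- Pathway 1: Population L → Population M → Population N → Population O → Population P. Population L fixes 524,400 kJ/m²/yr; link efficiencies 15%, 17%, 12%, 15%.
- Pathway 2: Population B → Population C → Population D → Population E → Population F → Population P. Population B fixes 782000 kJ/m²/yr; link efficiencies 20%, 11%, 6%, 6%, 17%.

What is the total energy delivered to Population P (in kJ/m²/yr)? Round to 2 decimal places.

251.23 kJ/m²/yr

Pathway 1: 524400 × 0.15 × 0.17 × 0.12 × 0.15 = 240.6996 kJ/m²/yr
Pathway 2: 782000 × 0.2 × 0.11 × 0.06 × 0.06 × 0.17 = 10.528848 kJ/m²/yr
Total at Population P: 240.6996 + 10.528848 = 251.228448 kJ/m²/yr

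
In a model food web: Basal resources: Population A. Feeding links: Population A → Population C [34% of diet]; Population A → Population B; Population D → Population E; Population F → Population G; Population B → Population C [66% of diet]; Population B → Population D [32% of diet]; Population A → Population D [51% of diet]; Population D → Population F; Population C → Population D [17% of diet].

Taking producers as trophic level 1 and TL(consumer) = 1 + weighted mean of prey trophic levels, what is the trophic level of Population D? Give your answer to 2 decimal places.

2.60

Population B: 1 + 1 = 2
Population C: 1 + (0.34×1 + 0.66×2) = 2.66
Population D: 1 + (0.17×2.66 + 0.51×1 + 0.32×2) = 2.6022
Population E: 1 + 2.6022 = 3.6022
Population F: 1 + 2.6022 = 3.6022
Population G: 1 + 3.6022 = 4.6022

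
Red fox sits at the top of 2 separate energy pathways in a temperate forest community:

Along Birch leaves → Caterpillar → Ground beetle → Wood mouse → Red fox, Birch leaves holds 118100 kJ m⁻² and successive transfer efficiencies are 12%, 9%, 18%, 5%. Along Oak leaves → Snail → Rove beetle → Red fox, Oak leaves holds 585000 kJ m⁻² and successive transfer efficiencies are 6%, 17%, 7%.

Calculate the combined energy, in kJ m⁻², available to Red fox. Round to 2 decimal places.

Via Birch leaves: 118100 × 0.12 × 0.09 × 0.18 × 0.05 = 11.47932 kJ m⁻²
Via Oak leaves: 585000 × 0.06 × 0.17 × 0.07 = 417.69 kJ m⁻²
Total at Red fox: 11.47932 + 417.69 = 429.16932 kJ m⁻²

429.17 kJ m⁻²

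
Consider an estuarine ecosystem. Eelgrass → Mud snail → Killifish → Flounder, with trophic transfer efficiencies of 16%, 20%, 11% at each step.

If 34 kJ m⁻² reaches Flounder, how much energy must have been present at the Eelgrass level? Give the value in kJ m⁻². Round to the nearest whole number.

Cumulative transfer efficiency: 0.16 × 0.2 × 0.11 = 0.00352
Eelgrass energy = 34 / 0.00352 = 9659 kJ m⁻²

9659 kJ m⁻²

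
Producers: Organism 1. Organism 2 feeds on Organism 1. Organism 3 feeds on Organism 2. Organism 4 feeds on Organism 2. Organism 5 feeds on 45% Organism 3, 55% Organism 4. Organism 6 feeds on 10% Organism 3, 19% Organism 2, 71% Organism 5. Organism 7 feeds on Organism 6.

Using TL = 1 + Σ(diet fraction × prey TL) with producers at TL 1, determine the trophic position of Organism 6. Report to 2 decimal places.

4.52

Organism 2: 1 + 1 = 2
Organism 3: 1 + 2 = 3
Organism 4: 1 + 2 = 3
Organism 5: 1 + (0.45×3 + 0.55×3) = 4
Organism 6: 1 + (0.1×3 + 0.19×2 + 0.71×4) = 4.52
Organism 7: 1 + 4.52 = 5.52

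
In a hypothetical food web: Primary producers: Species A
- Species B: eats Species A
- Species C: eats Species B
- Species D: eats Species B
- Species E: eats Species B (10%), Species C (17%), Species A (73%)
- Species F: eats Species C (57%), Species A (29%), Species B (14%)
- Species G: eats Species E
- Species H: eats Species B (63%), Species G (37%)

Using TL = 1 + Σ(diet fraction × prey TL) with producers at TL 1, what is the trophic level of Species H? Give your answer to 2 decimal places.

3.53

Species B: 1 + 1 = 2
Species C: 1 + 2 = 3
Species D: 1 + 2 = 3
Species E: 1 + (0.1×2 + 0.17×3 + 0.73×1) = 2.44
Species F: 1 + (0.57×3 + 0.29×1 + 0.14×2) = 3.28
Species G: 1 + 2.44 = 3.44
Species H: 1 + (0.63×2 + 0.37×3.44) = 3.5328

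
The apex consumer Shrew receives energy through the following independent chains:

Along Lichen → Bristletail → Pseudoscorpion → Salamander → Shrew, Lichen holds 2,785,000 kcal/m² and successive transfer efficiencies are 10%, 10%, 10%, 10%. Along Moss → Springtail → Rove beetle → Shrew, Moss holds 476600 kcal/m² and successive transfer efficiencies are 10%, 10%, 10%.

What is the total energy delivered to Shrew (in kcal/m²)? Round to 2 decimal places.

755.10 kcal/m²

Via Lichen: 2785000 × 0.1 × 0.1 × 0.1 × 0.1 = 278.5 kcal/m²
Via Moss: 476600 × 0.1 × 0.1 × 0.1 = 476.6 kcal/m²
Total at Shrew: 278.5 + 476.6 = 755.1 kcal/m²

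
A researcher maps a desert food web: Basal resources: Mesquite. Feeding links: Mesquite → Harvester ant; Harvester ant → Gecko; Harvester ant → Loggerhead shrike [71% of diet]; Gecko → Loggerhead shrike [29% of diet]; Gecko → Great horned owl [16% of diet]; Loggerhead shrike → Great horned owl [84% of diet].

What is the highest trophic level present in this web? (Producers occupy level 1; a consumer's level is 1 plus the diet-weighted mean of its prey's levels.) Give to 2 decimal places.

4.24

Harvester ant: 1 + 1 = 2
Gecko: 1 + 2 = 3
Loggerhead shrike: 1 + (0.71×2 + 0.29×3) = 3.29
Great horned owl: 1 + (0.16×3 + 0.84×3.29) = 4.2436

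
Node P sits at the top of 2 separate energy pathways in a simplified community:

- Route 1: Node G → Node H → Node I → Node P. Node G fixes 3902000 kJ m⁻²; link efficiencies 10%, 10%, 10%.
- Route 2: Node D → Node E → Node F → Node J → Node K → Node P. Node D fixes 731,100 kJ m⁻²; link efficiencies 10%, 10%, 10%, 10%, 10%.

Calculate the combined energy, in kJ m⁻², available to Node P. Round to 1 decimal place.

Route 1: 3902000 × 0.1 × 0.1 × 0.1 = 3902 kJ m⁻²
Route 2: 731100 × 0.1 × 0.1 × 0.1 × 0.1 × 0.1 = 7.311 kJ m⁻²
Total at Node P: 3902 + 7.311 = 3909.311 kJ m⁻²

3909.3 kJ m⁻²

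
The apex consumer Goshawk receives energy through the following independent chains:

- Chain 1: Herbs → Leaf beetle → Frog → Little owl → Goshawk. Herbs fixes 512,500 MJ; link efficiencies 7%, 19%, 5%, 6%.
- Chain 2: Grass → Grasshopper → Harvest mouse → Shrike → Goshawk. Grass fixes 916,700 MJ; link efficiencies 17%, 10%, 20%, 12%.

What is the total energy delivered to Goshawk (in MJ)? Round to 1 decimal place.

394.5 MJ

Chain 1: 512500 × 0.07 × 0.19 × 0.05 × 0.06 = 20.44875 MJ
Chain 2: 916700 × 0.17 × 0.1 × 0.2 × 0.12 = 374.0136 MJ
Total at Goshawk: 20.44875 + 374.0136 = 394.46235 MJ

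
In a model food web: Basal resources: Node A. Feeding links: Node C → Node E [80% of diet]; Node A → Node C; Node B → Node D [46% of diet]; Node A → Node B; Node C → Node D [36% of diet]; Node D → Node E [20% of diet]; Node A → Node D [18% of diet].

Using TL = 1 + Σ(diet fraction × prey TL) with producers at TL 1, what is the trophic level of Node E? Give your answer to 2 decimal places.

3.16

Node B: 1 + 1 = 2
Node C: 1 + 1 = 2
Node D: 1 + (0.46×2 + 0.36×2 + 0.18×1) = 2.82
Node E: 1 + (0.2×2.82 + 0.8×2) = 3.164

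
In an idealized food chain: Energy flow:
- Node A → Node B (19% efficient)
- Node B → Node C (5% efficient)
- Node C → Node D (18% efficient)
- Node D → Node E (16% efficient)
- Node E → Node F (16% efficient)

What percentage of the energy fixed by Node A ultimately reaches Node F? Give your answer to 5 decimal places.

Product of link efficiencies: 0.19 × 0.05 × 0.18 × 0.16 × 0.16 = 0.000043776
As a percentage: 0.000043776 × 100 = 0.00438%

0.00438%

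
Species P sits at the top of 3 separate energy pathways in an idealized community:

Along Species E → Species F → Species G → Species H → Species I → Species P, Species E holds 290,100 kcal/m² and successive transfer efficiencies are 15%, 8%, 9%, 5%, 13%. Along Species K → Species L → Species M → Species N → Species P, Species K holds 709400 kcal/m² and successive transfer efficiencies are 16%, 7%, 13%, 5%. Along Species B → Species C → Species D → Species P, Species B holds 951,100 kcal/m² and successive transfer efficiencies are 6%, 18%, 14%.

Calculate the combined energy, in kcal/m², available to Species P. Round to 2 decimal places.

1491.74 kcal/m²

Via Species E: 290100 × 0.15 × 0.08 × 0.09 × 0.05 × 0.13 = 2.036502 kcal/m²
Via Species K: 709400 × 0.16 × 0.07 × 0.13 × 0.05 = 51.64432 kcal/m²
Via Species B: 951100 × 0.06 × 0.18 × 0.14 = 1438.0632 kcal/m²
Total at Species P: 2.036502 + 51.64432 + 1438.0632 = 1491.744022 kcal/m²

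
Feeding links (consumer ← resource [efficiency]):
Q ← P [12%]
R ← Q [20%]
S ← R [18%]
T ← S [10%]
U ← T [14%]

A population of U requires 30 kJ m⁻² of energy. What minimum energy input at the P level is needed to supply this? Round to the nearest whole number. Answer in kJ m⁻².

496032 kJ m⁻²

Cumulative transfer efficiency: 0.12 × 0.2 × 0.18 × 0.1 × 0.14 = 0.00006048
P energy = 30 / 0.00006048 = 496032 kJ m⁻²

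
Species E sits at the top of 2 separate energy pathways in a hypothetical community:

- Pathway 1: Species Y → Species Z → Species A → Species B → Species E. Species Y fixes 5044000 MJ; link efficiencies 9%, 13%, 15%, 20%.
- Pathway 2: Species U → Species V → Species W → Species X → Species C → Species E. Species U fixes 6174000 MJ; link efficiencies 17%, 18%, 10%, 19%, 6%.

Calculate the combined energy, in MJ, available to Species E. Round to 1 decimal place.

Pathway 1: 5044000 × 0.09 × 0.13 × 0.15 × 0.2 = 1770.444 MJ
Pathway 2: 6174000 × 0.17 × 0.18 × 0.1 × 0.19 × 0.06 = 215.373816 MJ
Total at Species E: 1770.444 + 215.373816 = 1985.817816 MJ

1985.8 MJ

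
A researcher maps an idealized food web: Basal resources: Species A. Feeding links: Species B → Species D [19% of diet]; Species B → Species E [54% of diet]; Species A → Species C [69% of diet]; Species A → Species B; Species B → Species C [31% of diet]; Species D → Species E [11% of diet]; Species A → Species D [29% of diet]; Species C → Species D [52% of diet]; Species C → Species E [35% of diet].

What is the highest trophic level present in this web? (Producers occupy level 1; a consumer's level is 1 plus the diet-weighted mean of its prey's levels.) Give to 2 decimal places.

3.20

Species B: 1 + 1 = 2
Species C: 1 + (0.69×1 + 0.31×2) = 2.31
Species D: 1 + (0.19×2 + 0.52×2.31 + 0.29×1) = 2.8712
Species E: 1 + (0.54×2 + 0.11×2.8712 + 0.35×2.31) = 3.204332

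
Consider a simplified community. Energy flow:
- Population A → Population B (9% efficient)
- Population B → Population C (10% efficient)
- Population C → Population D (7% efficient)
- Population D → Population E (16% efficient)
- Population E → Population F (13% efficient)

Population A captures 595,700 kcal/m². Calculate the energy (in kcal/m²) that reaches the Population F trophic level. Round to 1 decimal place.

7.8 kcal/m²

Population B: 595700 × 0.09 = 53613 kcal/m²
Population C: 53613 × 0.1 = 5361.3 kcal/m²
Population D: 5361.3 × 0.07 = 375.291 kcal/m²
Population E: 375.291 × 0.16 = 60.04656 kcal/m²
Population F: 60.04656 × 0.13 = 7.8060528 kcal/m²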